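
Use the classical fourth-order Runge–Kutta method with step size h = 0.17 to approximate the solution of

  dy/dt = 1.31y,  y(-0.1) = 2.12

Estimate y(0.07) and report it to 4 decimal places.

RK4: k1 = f(t_n, y_n); k2 = f(t_n + h/2, y_n + (h/2)·k1); k3 = f(t_n + h/2, y_n + (h/2)·k2); k4 = f(t_n + h, y_n + h·k3); y_{n+1} = y_n + (h/6)·(k1 + 2k2 + 2k3 + k4).
t=-0.100000, y=2.120000:
  k1 = f(-0.100000, 2.120000) = 2.777200
  k2 = f(-0.015000, 2.356062) = 3.086441
  k3 = f(-0.015000, 2.382348) = 3.120875
  k4 = f(0.070000, 2.650549) = 3.472219
  y ← 2.120000 + (0.17/6)·(k1 + 2k2 + 2k3 + k4) = 2.648815
y(0.07) ≈ 2.6488

2.6488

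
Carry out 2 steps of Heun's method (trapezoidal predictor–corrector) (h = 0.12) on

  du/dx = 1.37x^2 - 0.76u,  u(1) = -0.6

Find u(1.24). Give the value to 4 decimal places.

Heun: k1 = f(x_n, u_n); k2 = f(x_n + h, u_n + h·k1); u_{n+1} = u_n + (h/2)·(k1 + k2).
x=1.000000, u=-0.600000:
  k1 = f(1.000000, -0.600000) = 1.826000
  k2 = f(1.120000, -0.380880) = 2.007997
  u ← -0.600000 + (0.12/2)·(1.826000 + 2.007997) = -0.369960
x=1.120000, u=-0.369960:
  k1 = f(1.120000, -0.369960) = 1.999698
  k2 = f(1.240000, -0.129996) = 2.205309
  u ← -0.369960 + (0.12/2)·(1.999698 + 2.205309) = -0.117660
u(1.24) ≈ -0.1177

-0.1177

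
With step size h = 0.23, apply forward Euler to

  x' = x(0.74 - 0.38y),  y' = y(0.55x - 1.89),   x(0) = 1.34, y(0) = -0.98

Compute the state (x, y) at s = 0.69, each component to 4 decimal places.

2.5300, -0.4639

Euler on (x,y): x_{n+1} = x_n + h·x', y_{n+1} = y_n + h·y'.
0.000000: (1.340000, -0.980000); f=(1.490616, 1.129940) → (1.682842, -0.720114)
0.230000: (1.682842, -0.720114); f=(1.705801, 0.694504) → (2.075176, -0.560378)
0.460000: (2.075176, -0.560378); f=(1.977526, 0.419529) → (2.530007, -0.463886)
(x(0.69), y(0.69)) ≈ (2.5300, -0.4639)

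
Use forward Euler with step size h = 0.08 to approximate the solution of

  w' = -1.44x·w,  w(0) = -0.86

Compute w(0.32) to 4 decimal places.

Euler: w_{n+1} = w_n + h·f(x_n, w_n).
x=0.000000, w=-0.860000: f=0.000000 → w ← -0.860000 + 0.08·0.000000 = -0.860000
x=0.080000, w=-0.860000: f=0.099072 → w ← -0.860000 + 0.08·0.099072 = -0.852074
x=0.160000, w=-0.852074: f=0.196318 → w ← -0.852074 + 0.08·0.196318 = -0.836369
x=0.240000, w=-0.836369: f=0.289049 → w ← -0.836369 + 0.08·0.289049 = -0.813245
w(0.32) ≈ -0.8132

-0.8132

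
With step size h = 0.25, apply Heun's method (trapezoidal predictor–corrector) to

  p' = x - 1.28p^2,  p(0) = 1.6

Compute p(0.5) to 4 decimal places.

0.9178

Heun: k1 = f(x_n, p_n); k2 = f(x_n + h, p_n + h·k1); p_{n+1} = p_n + (h/2)·(k1 + k2).
x=0.000000, p=1.600000:
  k1 = f(0.000000, 1.600000) = -3.276800
  k2 = f(0.250000, 0.780800) = -0.530350
  p ← 1.600000 + (0.25/2)·(-3.276800 + (-0.530350)) = 1.124106
x=0.250000, p=1.124106:
  k1 = f(0.250000, 1.124106) = -1.367427
  k2 = f(0.500000, 0.782249) = -0.283250
  p ← 1.124106 + (0.25/2)·(-1.367427 + (-0.283250)) = 0.917772
p(0.5) ≈ 0.9178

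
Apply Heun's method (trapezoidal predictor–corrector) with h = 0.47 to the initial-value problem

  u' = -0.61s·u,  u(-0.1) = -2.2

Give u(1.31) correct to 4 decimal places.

-1.3062

Heun: k1 = f(s_n, u_n); k2 = f(s_n + h, u_n + h·k1); u_{n+1} = u_n + (h/2)·(k1 + k2).
s=-0.100000, u=-2.200000:
  k1 = f(-0.100000, -2.200000) = -0.134200
  k2 = f(0.370000, -2.263074) = 0.510776
  u ← -2.200000 + (0.47/2)·(-0.134200 + 0.510776) = -2.111505
s=0.370000, u=-2.111505:
  k1 = f(0.370000, -2.111505) = 0.476567
  k2 = f(0.840000, -1.887518) = 0.967164
  u ← -2.111505 + (0.47/2)·(0.476567 + 0.967164) = -1.772228
s=0.840000, u=-1.772228:
  k1 = f(0.840000, -1.772228) = 0.908090
  k2 = f(1.310000, -1.345426) = 1.075130
  u ← -1.772228 + (0.47/2)·(0.908090 + 1.075130) = -1.306171
u(1.31) ≈ -1.3062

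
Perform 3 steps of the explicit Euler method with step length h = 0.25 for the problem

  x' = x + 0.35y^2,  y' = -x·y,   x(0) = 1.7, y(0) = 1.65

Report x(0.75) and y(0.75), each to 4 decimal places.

Euler on (x,y): x_{n+1} = x_n + h·x', y_{n+1} = y_n + h·y'.
0.000000: (1.700000, 1.650000); f=(2.652875, -2.805000) → (2.363219, 0.948750)
0.250000: (2.363219, 0.948750); f=(2.678263, -2.242104) → (3.032785, 0.388224)
0.500000: (3.032785, 0.388224); f=(3.085536, -1.177400) → (3.804168, 0.093874)
(x(0.75), y(0.75)) ≈ (3.8042, 0.0939)

3.8042, 0.0939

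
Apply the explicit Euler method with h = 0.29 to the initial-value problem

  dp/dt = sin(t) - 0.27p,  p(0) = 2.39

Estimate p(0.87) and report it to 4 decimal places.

2.1068

Euler: p_{n+1} = p_n + h·f(t_n, p_n).
t=0.000000, p=2.390000: f=-0.645300 → p ← 2.390000 + 0.29·(-0.645300) = 2.202863
t=0.290000, p=2.202863: f=-0.308821 → p ← 2.202863 + 0.29·(-0.308821) = 2.113305
t=0.580000, p=2.113305: f=-0.022568 → p ← 2.113305 + 0.29·(-0.022568) = 2.106760
p(0.87) ≈ 2.1068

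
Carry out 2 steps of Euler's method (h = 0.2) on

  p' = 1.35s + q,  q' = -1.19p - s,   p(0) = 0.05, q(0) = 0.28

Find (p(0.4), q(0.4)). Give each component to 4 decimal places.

Euler on (p,q): p_{n+1} = p_n + h·p', q_{n+1} = q_n + h·q'.
0.000000: (0.050000, 0.280000); f=(0.280000, -0.059500) → (0.106000, 0.268100)
0.200000: (0.106000, 0.268100); f=(0.538100, -0.326140) → (0.213620, 0.202872)
(p(0.4), q(0.4)) ≈ (0.2136, 0.2029)

0.2136, 0.2029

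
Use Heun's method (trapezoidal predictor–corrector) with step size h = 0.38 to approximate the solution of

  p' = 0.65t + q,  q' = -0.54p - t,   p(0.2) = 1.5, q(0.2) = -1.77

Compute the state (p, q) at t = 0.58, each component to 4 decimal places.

0.8508, -2.1621

Heun on (p,q): k1 = f(t_n, state_n); k2 = f(t_n + h, state_n + h·k1); state_{n+1} = state_n + (h/2)·(k1 + k2).
0.200000: (1.500000, -1.770000)
  k1 = (-1.640000, -1.010000)
  predictor → (0.876800, -2.153800)
  k2 = (-1.776800, -1.053472)
  → (0.850808, -2.162060)
(p(0.58), q(0.58)) ≈ (0.8508, -2.1621)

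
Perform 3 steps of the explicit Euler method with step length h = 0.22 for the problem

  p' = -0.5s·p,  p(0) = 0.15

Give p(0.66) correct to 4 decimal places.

0.1393

Euler: p_{n+1} = p_n + h·f(s_n, p_n).
s=0.000000, p=0.150000: f=0.000000 → p ← 0.150000 + 0.22·0.000000 = 0.150000
s=0.220000, p=0.150000: f=-0.016500 → p ← 0.150000 + 0.22·(-0.016500) = 0.146370
s=0.440000, p=0.146370: f=-0.032201 → p ← 0.146370 + 0.22·(-0.032201) = 0.139286
p(0.66) ≈ 0.1393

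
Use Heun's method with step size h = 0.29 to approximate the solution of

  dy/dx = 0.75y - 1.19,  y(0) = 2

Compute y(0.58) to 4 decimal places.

2.2234

Heun: k1 = f(x_n, y_n); k2 = f(x_n + h, y_n + h·k1); y_{n+1} = y_n + (h/2)·(k1 + k2).
x=0.000000, y=2.000000:
  k1 = f(0.000000, 2.000000) = 0.310000
  k2 = f(0.290000, 2.089900) = 0.377425
  y ← 2.000000 + (0.29/2)·(0.310000 + 0.377425) = 2.099677
x=0.290000, y=2.099677:
  k1 = f(0.290000, 2.099677) = 0.384757
  k2 = f(0.580000, 2.211256) = 0.468442
  y ← 2.099677 + (0.29/2)·(0.384757 + 0.468442) = 2.223391
y(0.58) ≈ 2.2234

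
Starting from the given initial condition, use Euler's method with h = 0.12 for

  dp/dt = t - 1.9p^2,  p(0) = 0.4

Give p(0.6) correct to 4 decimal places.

Euler: p_{n+1} = p_n + h·f(t_n, p_n).
t=0.000000, p=0.400000: f=-0.304000 → p ← 0.400000 + 0.12·(-0.304000) = 0.363520
t=0.120000, p=0.363520: f=-0.131079 → p ← 0.363520 + 0.12·(-0.131079) = 0.347791
t=0.240000, p=0.347791: f=0.010179 → p ← 0.347791 + 0.12·0.010179 = 0.349012
t=0.360000, p=0.349012: f=0.128562 → p ← 0.349012 + 0.12·0.128562 = 0.364440
t=0.480000, p=0.364440: f=0.227649 → p ← 0.364440 + 0.12·0.227649 = 0.391757
p(0.6) ≈ 0.3918

0.3918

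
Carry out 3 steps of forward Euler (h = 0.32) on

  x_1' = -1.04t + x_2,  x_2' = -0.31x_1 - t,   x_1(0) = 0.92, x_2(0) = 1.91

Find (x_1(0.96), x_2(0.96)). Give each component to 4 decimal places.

2.2943, 1.1606

Euler on (x_1,x_2): x_1_{n+1} = x_1_n + h·x_1', x_2_{n+1} = x_2_n + h·x_2'.
0.000000: (0.920000, 1.910000); f=(1.910000, -0.285200) → (1.531200, 1.818736)
0.320000: (1.531200, 1.818736); f=(1.485936, -0.794672) → (2.006700, 1.564441)
0.640000: (2.006700, 1.564441); f=(0.898841, -1.262077) → (2.294329, 1.160576)
(x_1(0.96), x_2(0.96)) ≈ (2.2943, 1.1606)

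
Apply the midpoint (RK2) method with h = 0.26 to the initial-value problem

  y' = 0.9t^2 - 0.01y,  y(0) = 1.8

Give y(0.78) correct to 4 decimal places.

Midpoint: k1 = f(t_n, y_n); k2 = f(t_n + h/2, y_n + (h/2)·k1); y_{n+1} = y_n + h·k2.
t=0.000000, y=1.800000:
  k1 = f(0.000000, 1.800000) = -0.018000
  k2 = f(0.130000, 1.797660) = -0.002767
  y ← 1.800000 + 0.26·(-0.002767) = 1.799281
t=0.260000, y=1.799281:
  k1 = f(0.260000, 1.799281) = 0.042847
  k2 = f(0.390000, 1.804851) = 0.118841
  y ← 1.799281 + 0.26·0.118841 = 1.830179
t=0.520000, y=1.830179:
  k1 = f(0.520000, 1.830179) = 0.225058
  k2 = f(0.650000, 1.859437) = 0.361656
  y ← 1.830179 + 0.26·0.361656 = 1.924210
y(0.78) ≈ 1.9242

1.9242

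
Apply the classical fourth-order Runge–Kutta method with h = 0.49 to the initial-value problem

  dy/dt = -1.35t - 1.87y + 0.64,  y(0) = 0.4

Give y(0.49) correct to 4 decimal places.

RK4: k1 = f(t_n, y_n); k2 = f(t_n + h/2, y_n + (h/2)·k1); k3 = f(t_n + h/2, y_n + (h/2)·k2); k4 = f(t_n + h, y_n + h·k3); y_{n+1} = y_n + (h/6)·(k1 + 2k2 + 2k3 + k4).
t=0.000000, y=0.400000:
  k1 = f(0.000000, 0.400000) = -0.108000
  k2 = f(0.245000, 0.373540) = -0.389270
  k3 = f(0.245000, 0.304629) = -0.260406
  k4 = f(0.490000, 0.272401) = -0.530890
  y ← 0.400000 + (0.49/6)·(k1 + 2k2 + 2k3 + k4) = 0.241710
y(0.49) ≈ 0.2417

0.2417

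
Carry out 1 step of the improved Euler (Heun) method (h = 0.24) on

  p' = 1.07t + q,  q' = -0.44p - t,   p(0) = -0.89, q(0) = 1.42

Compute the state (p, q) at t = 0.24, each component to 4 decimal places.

-0.5071, 1.4672

Heun on (p,q): k1 = f(t_n, state_n); k2 = f(t_n + h, state_n + h·k1); state_{n+1} = state_n + (h/2)·(k1 + k2).
0.000000: (-0.890000, 1.420000)
  k1 = (1.420000, 0.391600)
  predictor → (-0.549200, 1.513984)
  k2 = (1.770784, 0.001648)
  → (-0.507106, 1.467190)
(p(0.24), q(0.24)) ≈ (-0.5071, 1.4672)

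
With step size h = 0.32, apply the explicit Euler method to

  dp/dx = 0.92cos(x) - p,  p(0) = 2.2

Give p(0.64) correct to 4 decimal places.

Euler: p_{n+1} = p_n + h·f(x_n, p_n).
x=0.000000, p=2.200000: f=-1.280000 → p ← 2.200000 + 0.32·(-1.280000) = 1.790400
x=0.320000, p=1.790400: f=-0.917103 → p ← 1.790400 + 0.32·(-0.917103) = 1.496927
p(0.64) ≈ 1.4969

1.4969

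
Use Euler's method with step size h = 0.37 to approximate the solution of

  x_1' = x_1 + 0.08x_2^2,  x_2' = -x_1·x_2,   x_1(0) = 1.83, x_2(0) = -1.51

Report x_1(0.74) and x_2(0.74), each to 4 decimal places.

3.5342, -0.0231

Euler on (x_1,x_2): x_1_{n+1} = x_1_n + h·x_1', x_2_{n+1} = x_2_n + h·x_2'.
0.000000: (1.830000, -1.510000); f=(2.012408, 2.763300) → (2.574591, -0.487579)
0.370000: (2.574591, -0.487579); f=(2.593610, 1.255316) → (3.534227, -0.023112)
(x_1(0.74), x_2(0.74)) ≈ (3.5342, -0.0231)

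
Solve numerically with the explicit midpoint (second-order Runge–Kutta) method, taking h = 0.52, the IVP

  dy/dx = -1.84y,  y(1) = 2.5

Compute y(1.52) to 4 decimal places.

1.2523

Midpoint: k1 = f(x_n, y_n); k2 = f(x_n + h/2, y_n + (h/2)·k1); y_{n+1} = y_n + h·k2.
x=1.000000, y=2.500000:
  k1 = f(1.000000, 2.500000) = -4.600000
  k2 = f(1.260000, 1.304000) = -2.399360
  y ← 2.500000 + 0.52·(-2.399360) = 1.252333
y(1.52) ≈ 1.2523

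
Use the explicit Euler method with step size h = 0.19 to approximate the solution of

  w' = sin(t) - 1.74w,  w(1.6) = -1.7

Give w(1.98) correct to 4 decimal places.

-0.4492

Euler: w_{n+1} = w_n + h·f(t_n, w_n).
t=1.600000, w=-1.700000: f=3.957574 → w ← -1.700000 + 0.19·3.957574 = -0.948061
t=1.790000, w=-0.948061: f=2.625697 → w ← -0.948061 + 0.19·2.625697 = -0.449179
w(1.98) ≈ -0.4492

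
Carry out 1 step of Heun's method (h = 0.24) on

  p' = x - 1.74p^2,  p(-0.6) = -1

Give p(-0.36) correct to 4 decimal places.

-1.8332

Heun: k1 = f(x_n, p_n); k2 = f(x_n + h, p_n + h·k1); p_{n+1} = p_n + (h/2)·(k1 + k2).
x=-0.600000, p=-1.000000:
  k1 = f(-0.600000, -1.000000) = -2.340000
  k2 = f(-0.360000, -1.561600) = -4.603155
  p ← -1.000000 + (0.24/2)·(-2.340000 + (-4.603155)) = -1.833179
p(-0.36) ≈ -1.8332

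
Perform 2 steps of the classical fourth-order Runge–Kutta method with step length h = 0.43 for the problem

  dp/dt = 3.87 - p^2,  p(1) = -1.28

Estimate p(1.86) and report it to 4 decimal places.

RK4: k1 = f(t_n, p_n); k2 = f(t_n + h/2, p_n + (h/2)·k1); k3 = f(t_n + h/2, p_n + (h/2)·k2); k4 = f(t_n + h, p_n + h·k3); p_{n+1} = p_n + (h/6)·(k1 + 2k2 + 2k3 + k4).
t=1.000000, p=-1.280000:
  k1 = f(1.000000, -1.280000) = 2.231600
  k2 = f(1.215000, -0.800206) = 3.229670
  k3 = f(1.215000, -0.585621) = 3.527048
  k4 = f(1.430000, 0.236631) = 3.814006
  p ← -1.280000 + (0.43/6)·(k1 + 2k2 + 2k3 + k4) = 0.121731
t=1.430000, p=0.121731:
  k1 = f(1.430000, 0.121731) = 3.855181
  k2 = f(1.645000, 0.950595) = 2.966368
  k3 = f(1.645000, 0.759501) = 3.293159
  k4 = f(1.860000, 1.537790) = 1.505203
  p ← 0.121731 + (0.43/6)·(k1 + 2k2 + 2k3 + k4) = 1.403091
p(1.86) ≈ 1.4031

1.4031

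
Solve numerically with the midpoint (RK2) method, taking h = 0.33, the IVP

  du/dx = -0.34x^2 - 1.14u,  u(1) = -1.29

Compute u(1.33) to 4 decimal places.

Midpoint: k1 = f(x_n, u_n); k2 = f(x_n + h/2, u_n + (h/2)·k1); u_{n+1} = u_n + h·k2.
x=1.000000, u=-1.290000:
  k1 = f(1.000000, -1.290000) = 1.130600
  k2 = f(1.165000, -1.103451) = 0.796478
  u ← -1.290000 + 0.33·0.796478 = -1.027162
u(1.33) ≈ -1.0272

-1.0272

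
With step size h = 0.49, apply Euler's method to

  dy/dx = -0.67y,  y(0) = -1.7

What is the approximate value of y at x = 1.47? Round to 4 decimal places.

-0.5152

Euler: y_{n+1} = y_n + h·f(x_n, y_n).
x=0.000000, y=-1.700000: f=1.139000 → y ← -1.700000 + 0.49·1.139000 = -1.141890
x=0.490000, y=-1.141890: f=0.765066 → y ← -1.141890 + 0.49·0.765066 = -0.767008
x=0.980000, y=-0.767008: f=0.513895 → y ← -0.767008 + 0.49·0.513895 = -0.515199
y(1.47) ≈ -0.5152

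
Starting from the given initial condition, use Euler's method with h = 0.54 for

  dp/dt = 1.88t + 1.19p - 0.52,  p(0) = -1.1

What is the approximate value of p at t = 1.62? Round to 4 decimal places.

-4.3779

Euler: p_{n+1} = p_n + h·f(t_n, p_n).
t=0.000000, p=-1.100000: f=-1.829000 → p ← -1.100000 + 0.54·(-1.829000) = -2.087660
t=0.540000, p=-2.087660: f=-1.989115 → p ← -2.087660 + 0.54·(-1.989115) = -3.161782
t=1.080000, p=-3.161782: f=-2.252121 → p ← -3.161782 + 0.54·(-2.252121) = -4.377928
p(1.62) ≈ -4.3779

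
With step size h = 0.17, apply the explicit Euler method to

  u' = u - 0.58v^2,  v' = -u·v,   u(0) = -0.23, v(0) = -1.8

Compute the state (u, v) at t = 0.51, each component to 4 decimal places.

Euler on (u,v): u_{n+1} = u_n + h·u', v_{n+1} = v_n + h·v'.
0.000000: (-0.230000, -1.800000); f=(-2.109200, -0.414000) → (-0.588564, -1.870380)
0.170000: (-0.588564, -1.870380); f=(-2.617590, -1.100838) → (-1.033554, -2.057523)
0.340000: (-1.033554, -2.057523); f=(-3.488926, -2.126561) → (-1.626672, -2.419038)
(u(0.51), v(0.51)) ≈ (-1.6267, -2.4190)

-1.6267, -2.4190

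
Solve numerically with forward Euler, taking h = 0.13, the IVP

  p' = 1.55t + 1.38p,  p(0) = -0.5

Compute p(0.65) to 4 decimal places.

Euler: p_{n+1} = p_n + h·f(t_n, p_n).
t=0.000000, p=-0.500000: f=-0.690000 → p ← -0.500000 + 0.13·(-0.690000) = -0.589700
t=0.130000, p=-0.589700: f=-0.612286 → p ← -0.589700 + 0.13·(-0.612286) = -0.669297
t=0.260000, p=-0.669297: f=-0.520630 → p ← -0.669297 + 0.13·(-0.520630) = -0.736979
t=0.390000, p=-0.736979: f=-0.412531 → p ← -0.736979 + 0.13·(-0.412531) = -0.790608
t=0.520000, p=-0.790608: f=-0.285039 → p ← -0.790608 + 0.13·(-0.285039) = -0.827663
p(0.65) ≈ -0.8277

-0.8277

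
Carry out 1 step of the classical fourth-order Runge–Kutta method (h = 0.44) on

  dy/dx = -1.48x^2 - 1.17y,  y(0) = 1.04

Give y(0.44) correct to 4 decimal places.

0.5845

RK4: k1 = f(x_n, y_n); k2 = f(x_n + h/2, y_n + (h/2)·k1); k3 = f(x_n + h/2, y_n + (h/2)·k2); k4 = f(x_n + h, y_n + h·k3); y_{n+1} = y_n + (h/6)·(k1 + 2k2 + 2k3 + k4).
x=0.000000, y=1.040000:
  k1 = f(0.000000, 1.040000) = -1.216800
  k2 = f(0.220000, 0.772304) = -0.975228
  k3 = f(0.220000, 0.825450) = -1.037408
  k4 = f(0.440000, 0.583540) = -0.969270
  y ← 1.040000 + (0.44/6)·(k1 + 2k2 + 2k3 + k4) = 0.584502
y(0.44) ≈ 0.5845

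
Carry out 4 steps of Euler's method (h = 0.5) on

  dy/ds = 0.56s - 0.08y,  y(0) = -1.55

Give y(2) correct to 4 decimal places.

Euler: y_{n+1} = y_n + h·f(s_n, y_n).
s=0.000000, y=-1.550000: f=0.124000 → y ← -1.550000 + 0.5·0.124000 = -1.488000
s=0.500000, y=-1.488000: f=0.399040 → y ← -1.488000 + 0.5·0.399040 = -1.288480
s=1.000000, y=-1.288480: f=0.663078 → y ← -1.288480 + 0.5·0.663078 = -0.956941
s=1.500000, y=-0.956941: f=0.916555 → y ← -0.956941 + 0.5·0.916555 = -0.498663
y(2) ≈ -0.4987

-0.4987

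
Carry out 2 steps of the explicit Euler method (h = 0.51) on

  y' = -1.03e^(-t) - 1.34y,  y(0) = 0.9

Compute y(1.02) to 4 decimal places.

Euler: y_{n+1} = y_n + h·f(t_n, y_n).
t=0.000000, y=0.900000: f=-2.236000 → y ← 0.900000 + 0.51·(-2.236000) = -0.240360
t=0.510000, y=-0.240360: f=-0.296428 → y ← -0.240360 + 0.51·(-0.296428) = -0.391538
y(1.02) ≈ -0.3915

-0.3915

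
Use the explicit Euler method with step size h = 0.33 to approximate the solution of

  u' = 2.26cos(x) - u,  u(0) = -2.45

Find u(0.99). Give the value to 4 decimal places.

Euler: u_{n+1} = u_n + h·f(x_n, u_n).
x=0.000000, u=-2.450000: f=4.710000 → u ← -2.450000 + 0.33·4.710000 = -0.895700
x=0.330000, u=-0.895700: f=3.033756 → u ← -0.895700 + 0.33·3.033756 = 0.105439
x=0.660000, u=0.105439: f=1.679943 → u ← 0.105439 + 0.33·1.679943 = 0.659821
u(0.99) ≈ 0.6598

0.6598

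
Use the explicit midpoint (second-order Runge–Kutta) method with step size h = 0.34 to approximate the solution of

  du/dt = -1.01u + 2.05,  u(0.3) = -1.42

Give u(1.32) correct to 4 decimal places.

Midpoint: k1 = f(t_n, u_n); k2 = f(t_n + h/2, u_n + (h/2)·k1); u_{n+1} = u_n + h·k2.
t=0.300000, u=-1.420000:
  k1 = f(0.300000, -1.420000) = 3.484200
  k2 = f(0.470000, -0.827686) = 2.885963
  u ← -1.420000 + 0.34·2.885963 = -0.438773
t=0.640000, u=-0.438773:
  k1 = f(0.640000, -0.438773) = 2.493160
  k2 = f(0.810000, -0.014935) = 2.065085
  u ← -0.438773 + 0.34·2.065085 = 0.263356
t=0.980000, u=0.263356:
  k1 = f(0.980000, 0.263356) = 1.784010
  k2 = f(1.150000, 0.566638) = 1.477696
  u ← 0.263356 + 0.34·1.477696 = 0.765773
u(1.32) ≈ 0.7658

0.7658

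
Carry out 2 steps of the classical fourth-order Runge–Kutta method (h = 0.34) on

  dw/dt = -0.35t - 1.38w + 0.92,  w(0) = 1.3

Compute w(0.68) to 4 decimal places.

0.8540

RK4: k1 = f(t_n, w_n); k2 = f(t_n + h/2, w_n + (h/2)·k1); k3 = f(t_n + h/2, w_n + (h/2)·k2); k4 = f(t_n + h, w_n + h·k3); w_{n+1} = w_n + (h/6)·(k1 + 2k2 + 2k3 + k4).
t=0.000000, w=1.300000:
  k1 = f(0.000000, 1.300000) = -0.874000
  k2 = f(0.170000, 1.151420) = -0.728460
  k3 = f(0.170000, 1.176162) = -0.762603
  k4 = f(0.340000, 1.040715) = -0.635186
  w ← 1.300000 + (0.34/6)·(k1 + 2k2 + 2k3 + k4) = 1.045492
t=0.340000, w=1.045492:
  k1 = f(0.340000, 1.045492) = -0.641779
  k2 = f(0.510000, 0.936390) = -0.550718
  k3 = f(0.510000, 0.951870) = -0.572081
  k4 = f(0.680000, 0.850985) = -0.492359
  w ← 1.045492 + (0.34/6)·(k1 + 2k2 + 2k3 + k4) = 0.853974
w(0.68) ≈ 0.8540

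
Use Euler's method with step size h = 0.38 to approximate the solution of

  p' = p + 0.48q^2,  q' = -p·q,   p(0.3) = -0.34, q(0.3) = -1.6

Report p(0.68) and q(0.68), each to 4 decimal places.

Euler on (p,q): p_{n+1} = p_n + h·p', q_{n+1} = q_n + h·q'.
0.300000: (-0.340000, -1.600000); f=(0.888800, -0.544000) → (-0.002256, -1.806720)
(p(0.68), q(0.68)) ≈ (-0.0023, -1.8067)

-0.0023, -1.8067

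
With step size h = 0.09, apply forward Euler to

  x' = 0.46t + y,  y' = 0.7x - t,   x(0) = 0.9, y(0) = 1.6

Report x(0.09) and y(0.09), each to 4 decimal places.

1.0440, 1.6567

Euler on (x,y): x_{n+1} = x_n + h·x', y_{n+1} = y_n + h·y'.
0.000000: (0.900000, 1.600000); f=(1.600000, 0.630000) → (1.044000, 1.656700)
(x(0.09), y(0.09)) ≈ (1.0440, 1.6567)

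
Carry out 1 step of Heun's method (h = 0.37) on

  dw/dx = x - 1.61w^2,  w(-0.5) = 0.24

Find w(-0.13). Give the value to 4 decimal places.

0.1062

Heun: k1 = f(x_n, w_n); k2 = f(x_n + h, w_n + h·k1); w_{n+1} = w_n + (h/2)·(k1 + k2).
x=-0.500000, w=0.240000:
  k1 = f(-0.500000, 0.240000) = -0.592736
  k2 = f(-0.130000, 0.020688) = -0.130689
  w ← 0.240000 + (0.37/2)·(-0.592736 + (-0.130689)) = 0.106166
w(-0.13) ≈ 0.1062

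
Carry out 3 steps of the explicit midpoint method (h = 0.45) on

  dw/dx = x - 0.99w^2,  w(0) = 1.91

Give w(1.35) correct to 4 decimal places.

Midpoint: k1 = f(x_n, w_n); k2 = f(x_n + h/2, w_n + (h/2)·k1); w_{n+1} = w_n + h·k2.
x=0.000000, w=1.910000:
  k1 = f(0.000000, 1.910000) = -3.611619
  k2 = f(0.225000, 1.097386) = -0.967213
  w ← 1.910000 + 0.45·(-0.967213) = 1.474754
x=0.450000, w=1.474754:
  k1 = f(0.450000, 1.474754) = -1.703151
  k2 = f(0.675000, 1.091545) = -0.504556
  w ← 1.474754 + 0.45·(-0.504556) = 1.247704
x=0.900000, w=1.247704:
  k1 = f(0.900000, 1.247704) = -0.641197
  k2 = f(1.125000, 1.103434) = -0.080392
  w ← 1.247704 + 0.45·(-0.080392) = 1.211527
w(1.35) ≈ 1.2115

1.2115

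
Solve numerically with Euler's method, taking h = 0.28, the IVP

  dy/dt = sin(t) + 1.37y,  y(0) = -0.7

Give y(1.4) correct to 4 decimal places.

-2.5192

Euler: y_{n+1} = y_n + h·f(t_n, y_n).
t=0.000000, y=-0.700000: f=-0.959000 → y ← -0.700000 + 0.28·(-0.959000) = -0.968520
t=0.280000, y=-0.968520: f=-1.050517 → y ← -0.968520 + 0.28·(-1.050517) = -1.262665
t=0.560000, y=-1.262665: f=-1.198664 → y ← -1.262665 + 0.28·(-1.198664) = -1.598291
t=0.840000, y=-1.598291: f=-1.445015 → y ← -1.598291 + 0.28·(-1.445015) = -2.002895
t=1.120000, y=-2.002895: f=-1.843866 → y ← -2.002895 + 0.28·(-1.843866) = -2.519177
y(1.4) ≈ -2.5192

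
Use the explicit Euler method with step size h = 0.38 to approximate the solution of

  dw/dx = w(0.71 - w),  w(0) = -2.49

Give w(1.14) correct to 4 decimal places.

-154.7173

Euler: w_{n+1} = w_n + h·f(x_n, w_n).
x=0.000000, w=-2.490000: f=-7.968000 → w ← -2.490000 + 0.38·(-7.968000) = -5.517840
x=0.380000, w=-5.517840: f=-34.364225 → w ← -5.517840 + 0.38·(-34.364225) = -18.576245
x=0.760000, w=-18.576245: f=-358.266026 → w ← -18.576245 + 0.38·(-358.266026) = -154.717335
w(1.14) ≈ -154.7173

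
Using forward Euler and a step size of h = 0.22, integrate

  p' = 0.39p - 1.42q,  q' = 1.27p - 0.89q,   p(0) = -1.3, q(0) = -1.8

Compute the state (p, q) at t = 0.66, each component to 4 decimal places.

0.1421, -1.4615

Euler on (p,q): p_{n+1} = p_n + h·p', q_{n+1} = q_n + h·q'.
0.000000: (-1.300000, -1.800000); f=(2.049000, -0.049000) → (-0.849220, -1.810780)
0.220000: (-0.849220, -1.810780); f=(2.240112, 0.533085) → (-0.356395, -1.693501)
0.440000: (-0.356395, -1.693501); f=(2.265778, 1.054594) → (0.142076, -1.461491)
(p(0.66), q(0.66)) ≈ (0.1421, -1.4615)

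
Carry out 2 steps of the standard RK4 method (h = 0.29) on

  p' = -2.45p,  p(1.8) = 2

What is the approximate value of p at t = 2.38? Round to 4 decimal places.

RK4: k1 = f(t_n, p_n); k2 = f(t_n + h/2, p_n + (h/2)·k1); k3 = f(t_n + h/2, p_n + (h/2)·k2); k4 = f(t_n + h, p_n + h·k3); p_{n+1} = p_n + (h/6)·(k1 + 2k2 + 2k3 + k4).
t=1.800000, p=2.000000:
  k1 = f(1.800000, 2.000000) = -4.900000
  k2 = f(1.945000, 1.289500) = -3.159275
  k3 = f(1.945000, 1.541905) = -3.777668
  k4 = f(2.090000, 0.904476) = -2.215967
  p ← 2.000000 + (0.29/6)·(k1 + 2k2 + 2k3 + k4) = 0.985490
t=2.090000, p=0.985490:
  k1 = f(2.090000, 0.985490) = -2.414452
  k2 = f(2.235000, 0.635395) = -1.556718
  k3 = f(2.235000, 0.759766) = -1.861428
  k4 = f(2.380000, 0.445676) = -1.091907
  p ← 0.985490 + (0.29/6)·(k1 + 2k2 + 2k3 + k4) = 0.485596
p(2.38) ≈ 0.4856

0.4856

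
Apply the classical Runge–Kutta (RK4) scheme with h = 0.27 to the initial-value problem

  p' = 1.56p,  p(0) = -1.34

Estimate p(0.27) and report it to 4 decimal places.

RK4: k1 = f(t_n, p_n); k2 = f(t_n + h/2, p_n + (h/2)·k1); k3 = f(t_n + h/2, p_n + (h/2)·k2); k4 = f(t_n + h, p_n + h·k3); p_{n+1} = p_n + (h/6)·(k1 + 2k2 + 2k3 + k4).
t=0.000000, p=-1.340000:
  k1 = f(0.000000, -1.340000) = -2.090400
  k2 = f(0.135000, -1.622204) = -2.530638
  k3 = f(0.135000, -1.681636) = -2.623352
  k4 = f(0.270000, -2.048305) = -3.195356
  p ← -1.340000 + (0.27/6)·(k1 + 2k2 + 2k3 + k4) = -2.041718
p(0.27) ≈ -2.0417

-2.0417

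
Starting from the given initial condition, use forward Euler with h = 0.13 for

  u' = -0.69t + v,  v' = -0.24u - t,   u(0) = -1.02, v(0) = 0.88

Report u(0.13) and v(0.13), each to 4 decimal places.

-0.9056, 0.9118

Euler on (u,v): u_{n+1} = u_n + h·u', v_{n+1} = v_n + h·v'.
0.000000: (-1.020000, 0.880000); f=(0.880000, 0.244800) → (-0.905600, 0.911824)
(u(0.13), v(0.13)) ≈ (-0.9056, 0.9118)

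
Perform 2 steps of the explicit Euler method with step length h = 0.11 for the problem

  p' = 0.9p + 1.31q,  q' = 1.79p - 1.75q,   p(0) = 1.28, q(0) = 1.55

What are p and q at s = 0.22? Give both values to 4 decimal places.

Euler on (p,q): p_{n+1} = p_n + h·p', q_{n+1} = q_n + h·q'.
0.000000: (1.280000, 1.550000); f=(3.182500, -0.421300) → (1.630075, 1.503657)
0.110000: (1.630075, 1.503657); f=(3.436858, 0.286435) → (2.008129, 1.535165)
(p(0.22), q(0.22)) ≈ (2.0081, 1.5352)

2.0081, 1.5352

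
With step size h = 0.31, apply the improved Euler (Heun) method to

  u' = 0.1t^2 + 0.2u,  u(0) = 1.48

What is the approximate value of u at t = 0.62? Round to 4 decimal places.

1.6844

Heun: k1 = f(t_n, u_n); k2 = f(t_n + h, u_n + h·k1); u_{n+1} = u_n + (h/2)·(k1 + k2).
t=0.000000, u=1.480000:
  k1 = f(0.000000, 1.480000) = 0.296000
  k2 = f(0.310000, 1.571760) = 0.323962
  u ← 1.480000 + (0.31/2)·(0.296000 + 0.323962) = 1.576094
t=0.310000, u=1.576094:
  k1 = f(0.310000, 1.576094) = 0.324829
  k2 = f(0.620000, 1.676791) = 0.373798
  u ← 1.576094 + (0.31/2)·(0.324829 + 0.373798) = 1.684381
u(0.62) ≈ 1.6844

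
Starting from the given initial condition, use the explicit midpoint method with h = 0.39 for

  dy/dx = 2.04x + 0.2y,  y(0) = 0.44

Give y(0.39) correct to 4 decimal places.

Midpoint: k1 = f(x_n, y_n); k2 = f(x_n + h/2, y_n + (h/2)·k1); y_{n+1} = y_n + h·k2.
x=0.000000, y=0.440000:
  k1 = f(0.000000, 0.440000) = 0.088000
  k2 = f(0.195000, 0.457160) = 0.489232
  y ← 0.440000 + 0.39·0.489232 = 0.630800
y(0.39) ≈ 0.6308

0.6308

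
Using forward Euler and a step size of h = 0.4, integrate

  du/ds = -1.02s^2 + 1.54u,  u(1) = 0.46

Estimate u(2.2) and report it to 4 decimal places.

-1.7384

Euler: u_{n+1} = u_n + h·f(s_n, u_n).
s=1.000000, u=0.460000: f=-0.311600 → u ← 0.460000 + 0.4·(-0.311600) = 0.335360
s=1.400000, u=0.335360: f=-1.482746 → u ← 0.335360 + 0.4·(-1.482746) = -0.257738
s=1.800000, u=-0.257738: f=-3.701717 → u ← -0.257738 + 0.4·(-3.701717) = -1.738425
u(2.2) ≈ -1.7384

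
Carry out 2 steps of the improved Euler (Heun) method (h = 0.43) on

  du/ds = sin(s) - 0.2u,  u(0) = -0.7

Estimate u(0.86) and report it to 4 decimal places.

-0.2624

Heun: k1 = f(s_n, u_n); k2 = f(s_n + h, u_n + h·k1); u_{n+1} = u_n + (h/2)·(k1 + k2).
s=0.000000, u=-0.700000:
  k1 = f(0.000000, -0.700000) = 0.140000
  k2 = f(0.430000, -0.639800) = 0.544831
  u ← -0.700000 + (0.43/2)·(0.140000 + 0.544831) = -0.552761
s=0.430000, u=-0.552761:
  k1 = f(0.430000, -0.552761) = 0.527423
  k2 = f(0.860000, -0.325969) = 0.823036
  u ← -0.552761 + (0.43/2)·(0.527423 + 0.823036) = -0.262413
u(0.86) ≈ -0.2624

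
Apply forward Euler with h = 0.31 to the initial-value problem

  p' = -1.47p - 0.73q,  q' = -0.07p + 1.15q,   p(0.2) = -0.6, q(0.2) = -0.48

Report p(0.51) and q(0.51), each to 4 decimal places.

-0.2180, -0.6381

Euler on (p,q): p_{n+1} = p_n + h·p', q_{n+1} = q_n + h·q'.
0.200000: (-0.600000, -0.480000); f=(1.232400, -0.510000) → (-0.217956, -0.638100)
(p(0.51), q(0.51)) ≈ (-0.2180, -0.6381)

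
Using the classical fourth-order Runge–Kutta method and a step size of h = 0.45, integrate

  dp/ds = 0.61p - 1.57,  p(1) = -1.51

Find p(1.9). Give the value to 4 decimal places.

-4.4972

RK4: k1 = f(s_n, p_n); k2 = f(s_n + h/2, p_n + (h/2)·k1); k3 = f(s_n + h/2, p_n + (h/2)·k2); k4 = f(s_n + h, p_n + h·k3); p_{n+1} = p_n + (h/6)·(k1 + 2k2 + 2k3 + k4).
s=1.000000, p=-1.510000:
  k1 = f(1.000000, -1.510000) = -2.491100
  k2 = f(1.225000, -2.070498) = -2.833003
  k3 = f(1.225000, -2.147426) = -2.879930
  k4 = f(1.450000, -2.805968) = -3.281641
  p ← -1.510000 + (0.45/6)·(k1 + 2k2 + 2k3 + k4) = -2.799896
s=1.450000, p=-2.799896:
  k1 = f(1.450000, -2.799896) = -3.277936
  k2 = f(1.675000, -3.537431) = -3.727833
  k3 = f(1.675000, -3.638658) = -3.789581
  k4 = f(1.900000, -4.505207) = -4.318176
  p ← -2.799896 + (0.45/6)·(k1 + 2k2 + 2k3 + k4) = -4.497216
p(1.9) ≈ -4.4972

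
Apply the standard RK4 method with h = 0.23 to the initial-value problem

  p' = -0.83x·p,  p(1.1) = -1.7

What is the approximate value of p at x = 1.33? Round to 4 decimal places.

RK4: k1 = f(x_n, p_n); k2 = f(x_n + h/2, p_n + (h/2)·k1); k3 = f(x_n + h/2, p_n + (h/2)·k2); k4 = f(x_n + h, p_n + h·k3); p_{n+1} = p_n + (h/6)·(k1 + 2k2 + 2k3 + k4).
x=1.100000, p=-1.700000:
  k1 = f(1.100000, -1.700000) = 1.552100
  k2 = f(1.215000, -1.521508) = 1.534365
  k3 = f(1.215000, -1.523548) = 1.536422
  k4 = f(1.330000, -1.346623) = 1.486537
  p ← -1.700000 + (0.23/6)·(k1 + 2k2 + 2k3 + k4) = -1.348092
p(1.33) ≈ -1.3481

-1.3481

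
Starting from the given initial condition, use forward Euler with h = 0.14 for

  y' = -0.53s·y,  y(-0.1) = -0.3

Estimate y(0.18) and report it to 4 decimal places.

Euler: y_{n+1} = y_n + h·f(s_n, y_n).
s=-0.100000, y=-0.300000: f=-0.015900 → y ← -0.300000 + 0.14·(-0.015900) = -0.302226
s=0.040000, y=-0.302226: f=0.006407 → y ← -0.302226 + 0.14·0.006407 = -0.301329
y(0.18) ≈ -0.3013

-0.3013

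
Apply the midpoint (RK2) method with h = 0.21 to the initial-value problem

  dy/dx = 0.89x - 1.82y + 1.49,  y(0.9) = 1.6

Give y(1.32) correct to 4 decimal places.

1.4866

Midpoint: k1 = f(x_n, y_n); k2 = f(x_n + h/2, y_n + (h/2)·k1); y_{n+1} = y_n + h·k2.
x=0.900000, y=1.600000:
  k1 = f(0.900000, 1.600000) = -0.621000
  k2 = f(1.005000, 1.534795) = -0.408877
  y ← 1.600000 + 0.21·(-0.408877) = 1.514136
x=1.110000, y=1.514136:
  k1 = f(1.110000, 1.514136) = -0.277827
  k2 = f(1.215000, 1.484964) = -0.131284
  y ← 1.514136 + 0.21·(-0.131284) = 1.486566
y(1.32) ≈ 1.4866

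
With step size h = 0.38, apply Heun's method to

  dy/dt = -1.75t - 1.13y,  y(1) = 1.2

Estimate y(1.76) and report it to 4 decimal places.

Heun: k1 = f(t_n, y_n); k2 = f(t_n + h, y_n + h·k1); y_{n+1} = y_n + (h/2)·(k1 + k2).
t=1.000000, y=1.200000:
  k1 = f(1.000000, 1.200000) = -3.106000
  k2 = f(1.380000, 0.019720) = -2.437284
  y ← 1.200000 + (0.38/2)·(-3.106000 + (-2.437284)) = 0.146776
t=1.380000, y=0.146776:
  k1 = f(1.380000, 0.146776) = -2.580857
  k2 = f(1.760000, -0.833950) = -2.137637
  y ← 0.146776 + (0.38/2)·(-2.580857 + (-2.137637)) = -0.749738
y(1.76) ≈ -0.7497

-0.7497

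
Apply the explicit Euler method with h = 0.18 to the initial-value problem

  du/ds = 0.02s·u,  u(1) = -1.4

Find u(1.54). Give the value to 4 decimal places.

Euler: u_{n+1} = u_n + h·f(s_n, u_n).
s=1.000000, u=-1.400000: f=-0.028000 → u ← -1.400000 + 0.18·(-0.028000) = -1.405040
s=1.180000, u=-1.405040: f=-0.033159 → u ← -1.405040 + 0.18·(-0.033159) = -1.411009
s=1.360000, u=-1.411009: f=-0.038379 → u ← -1.411009 + 0.18·(-0.038379) = -1.417917
u(1.54) ≈ -1.4179

-1.4179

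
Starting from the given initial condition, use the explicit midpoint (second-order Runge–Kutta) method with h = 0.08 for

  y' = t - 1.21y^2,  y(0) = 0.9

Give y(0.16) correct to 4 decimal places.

0.7789

Midpoint: k1 = f(t_n, y_n); k2 = f(t_n + h/2, y_n + (h/2)·k1); y_{n+1} = y_n + h·k2.
t=0.000000, y=0.900000:
  k1 = f(0.000000, 0.900000) = -0.980100
  k2 = f(0.040000, 0.860796) = -0.856573
  y ← 0.900000 + 0.08·(-0.856573) = 0.831474
t=0.080000, y=0.831474:
  k1 = f(0.080000, 0.831474) = -0.756533
  k2 = f(0.120000, 0.801213) = -0.656750
  y ← 0.831474 + 0.08·(-0.656750) = 0.778934
y(0.16) ≈ 0.7789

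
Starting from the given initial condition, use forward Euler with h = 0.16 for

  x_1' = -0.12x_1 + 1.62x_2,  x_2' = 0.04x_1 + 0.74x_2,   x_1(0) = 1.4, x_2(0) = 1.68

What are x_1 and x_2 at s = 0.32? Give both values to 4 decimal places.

Euler on (x_1,x_2): x_1_{n+1} = x_1_n + h·x_1', x_2_{n+1} = x_2_n + h·x_2'.
0.000000: (1.400000, 1.680000); f=(2.553600, 1.299200) → (1.808576, 1.887872)
0.160000: (1.808576, 1.887872); f=(2.841324, 1.469368) → (2.263188, 2.122971)
(x_1(0.32), x_2(0.32)) ≈ (2.2632, 2.1230)

2.2632, 2.1230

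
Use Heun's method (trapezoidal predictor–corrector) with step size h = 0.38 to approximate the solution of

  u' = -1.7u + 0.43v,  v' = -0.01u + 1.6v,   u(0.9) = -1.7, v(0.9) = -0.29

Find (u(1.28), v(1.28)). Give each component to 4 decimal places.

Heun on (u,v): k1 = f(s_n, state_n); k2 = f(s_n + h, state_n + h·k1); state_{n+1} = state_n + (h/2)·(k1 + k2).
0.900000: (-1.700000, -0.290000)
  k1 = (2.765300, -0.447000)
  predictor → (-0.649186, -0.459860)
  k2 = (0.905876, -0.729284)
  → (-1.002476, -0.513494)
(u(1.28), v(1.28)) ≈ (-1.0025, -0.5135)

-1.0025, -0.5135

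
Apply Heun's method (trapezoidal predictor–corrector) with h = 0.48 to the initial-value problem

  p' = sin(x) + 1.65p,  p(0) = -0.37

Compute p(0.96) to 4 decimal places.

Heun: k1 = f(x_n, p_n); k2 = f(x_n + h, p_n + h·k1); p_{n+1} = p_n + (h/2)·(k1 + k2).
x=0.000000, p=-0.370000:
  k1 = f(0.000000, -0.370000) = -0.610500
  k2 = f(0.480000, -0.663040) = -0.632237
  p ← -0.370000 + (0.48/2)·(-0.610500 + (-0.632237)) = -0.668257
x=0.480000, p=-0.668257:
  k1 = f(0.480000, -0.668257) = -0.640845
  k2 = f(0.960000, -0.975862) = -0.790981
  p ← -0.668257 + (0.48/2)·(-0.640845 + (-0.790981)) = -1.011895
p(0.96) ≈ -1.0119

-1.0119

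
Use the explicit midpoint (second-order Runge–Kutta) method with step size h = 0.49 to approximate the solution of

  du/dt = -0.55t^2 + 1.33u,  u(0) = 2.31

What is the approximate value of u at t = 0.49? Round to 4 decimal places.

Midpoint: k1 = f(t_n, u_n); k2 = f(t_n + h/2, u_n + (h/2)·k1); u_{n+1} = u_n + h·k2.
t=0.000000, u=2.310000:
  k1 = f(0.000000, 2.310000) = 3.072300
  k2 = f(0.245000, 3.062714) = 4.040395
  u ← 2.310000 + 0.49·4.040395 = 4.289794
u(0.49) ≈ 4.2898

4.2898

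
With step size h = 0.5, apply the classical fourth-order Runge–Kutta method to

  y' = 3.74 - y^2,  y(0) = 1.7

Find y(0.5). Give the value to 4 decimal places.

1.8622

RK4: k1 = f(x_n, y_n); k2 = f(x_n + h/2, y_n + (h/2)·k1); k3 = f(x_n + h/2, y_n + (h/2)·k2); k4 = f(x_n + h, y_n + h·k3); y_{n+1} = y_n + (h/6)·(k1 + 2k2 + 2k3 + k4).
x=0.000000, y=1.700000:
  k1 = f(0.000000, 1.700000) = 0.850000
  k2 = f(0.250000, 1.912500) = 0.082344
  k3 = f(0.250000, 1.720586) = 0.779584
  k4 = f(0.500000, 2.089792) = -0.627231
  y ← 1.700000 + (0.5/6)·(k1 + 2k2 + 2k3 + k4) = 1.862219
y(0.5) ≈ 1.8622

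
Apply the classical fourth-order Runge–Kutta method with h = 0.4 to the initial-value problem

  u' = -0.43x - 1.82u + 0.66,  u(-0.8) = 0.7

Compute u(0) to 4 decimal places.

RK4: k1 = f(x_n, u_n); k2 = f(x_n + h/2, u_n + (h/2)·k1); k3 = f(x_n + h/2, u_n + (h/2)·k2); k4 = f(x_n + h, u_n + h·k3); u_{n+1} = u_n + (h/6)·(k1 + 2k2 + 2k3 + k4).
x=-0.800000, u=0.700000:
  k1 = f(-0.800000, 0.700000) = -0.270000
  k2 = f(-0.600000, 0.646000) = -0.257720
  k3 = f(-0.600000, 0.648456) = -0.262190
  k4 = f(-0.400000, 0.595124) = -0.251126
  u ← 0.700000 + (0.4/6)·(k1 + 2k2 + 2k3 + k4) = 0.595937
x=-0.400000, u=0.595937:
  k1 = f(-0.400000, 0.595937) = -0.252605
  k2 = f(-0.200000, 0.545416) = -0.246657
  k3 = f(-0.200000, 0.546606) = -0.248822
  k4 = f(0.000000, 0.496408) = -0.243463
  u ← 0.595937 + (0.4/6)·(k1 + 2k2 + 2k3 + k4) = 0.496802
u(0) ≈ 0.4968

0.4968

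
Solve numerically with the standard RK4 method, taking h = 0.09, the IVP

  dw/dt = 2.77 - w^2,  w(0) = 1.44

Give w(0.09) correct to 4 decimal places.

RK4: k1 = f(t_n, w_n); k2 = f(t_n + h/2, w_n + (h/2)·k1); k3 = f(t_n + h/2, w_n + (h/2)·k2); k4 = f(t_n + h, w_n + h·k3); w_{n+1} = w_n + (h/6)·(k1 + 2k2 + 2k3 + k4).
t=0.000000, w=1.440000:
  k1 = f(0.000000, 1.440000) = 0.696400
  k2 = f(0.045000, 1.471338) = 0.605164
  k3 = f(0.045000, 1.467232) = 0.617229
  k4 = f(0.090000, 1.495551) = 0.533328
  w ← 1.440000 + (0.09/6)·(k1 + 2k2 + 2k3 + k4) = 1.495118
w(0.09) ≈ 1.4951

1.4951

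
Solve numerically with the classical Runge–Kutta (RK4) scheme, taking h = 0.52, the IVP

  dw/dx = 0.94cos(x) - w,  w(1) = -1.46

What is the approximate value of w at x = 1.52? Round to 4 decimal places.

-0.7616

RK4: k1 = f(x_n, w_n); k2 = f(x_n + h/2, w_n + (h/2)·k1); k3 = f(x_n + h/2, w_n + (h/2)·k2); k4 = f(x_n + h, w_n + h·k3); w_{n+1} = w_n + (h/6)·(k1 + 2k2 + 2k3 + k4).
x=1.000000, w=-1.460000:
  k1 = f(1.000000, -1.460000) = 1.967884
  k2 = f(1.260000, -0.948350) = 1.235818
  k3 = f(1.260000, -1.138687) = 1.426155
  k4 = f(1.520000, -0.718399) = 0.766127
  w ← -1.460000 + (0.52/6)·(k1 + 2k2 + 2k3 + k4) = -0.761644
w(1.52) ≈ -0.7616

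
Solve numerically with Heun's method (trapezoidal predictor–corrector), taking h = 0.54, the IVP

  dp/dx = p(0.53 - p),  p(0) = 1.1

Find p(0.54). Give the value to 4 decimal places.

Heun: k1 = f(x_n, p_n); k2 = f(x_n + h, p_n + h·k1); p_{n+1} = p_n + (h/2)·(k1 + k2).
x=0.000000, p=1.100000:
  k1 = f(0.000000, 1.100000) = -0.627000
  k2 = f(0.540000, 0.761420) = -0.176208
  p ← 1.100000 + (0.54/2)·(-0.627000 + (-0.176208)) = 0.883134
p(0.54) ≈ 0.8831

0.8831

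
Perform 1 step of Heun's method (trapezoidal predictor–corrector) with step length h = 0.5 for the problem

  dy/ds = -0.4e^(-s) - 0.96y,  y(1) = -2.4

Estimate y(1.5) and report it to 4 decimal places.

-1.5659

Heun: k1 = f(s_n, y_n); k2 = f(s_n + h, y_n + h·k1); y_{n+1} = y_n + (h/2)·(k1 + k2).
s=1.000000, y=-2.400000:
  k1 = f(1.000000, -2.400000) = 2.156848
  k2 = f(1.500000, -1.321576) = 1.179461
  y ← -2.400000 + (0.5/2)·(2.156848 + 1.179461) = -1.565923
y(1.5) ≈ -1.5659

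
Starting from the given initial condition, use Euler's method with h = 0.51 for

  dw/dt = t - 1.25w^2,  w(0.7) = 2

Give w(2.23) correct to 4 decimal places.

Euler: w_{n+1} = w_n + h·f(t_n, w_n).
t=0.700000, w=2.000000: f=-4.300000 → w ← 2.000000 + 0.51·(-4.300000) = -0.193000
t=1.210000, w=-0.193000: f=1.163439 → w ← -0.193000 + 0.51·1.163439 = 0.400354
t=1.720000, w=0.400354: f=1.519646 → w ← 0.400354 + 0.51·1.519646 = 1.175373
w(2.23) ≈ 1.1754

1.1754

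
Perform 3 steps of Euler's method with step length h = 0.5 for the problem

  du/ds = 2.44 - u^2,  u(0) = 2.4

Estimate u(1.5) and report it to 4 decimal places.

1.4846

Euler: u_{n+1} = u_n + h·f(s_n, u_n).
s=0.000000, u=2.400000: f=-3.320000 → u ← 2.400000 + 0.5·(-3.320000) = 0.740000
s=0.500000, u=0.740000: f=1.892400 → u ← 0.740000 + 0.5·1.892400 = 1.686200
s=1.000000, u=1.686200: f=-0.403270 → u ← 1.686200 + 0.5·(-0.403270) = 1.484565
u(1.5) ≈ 1.4846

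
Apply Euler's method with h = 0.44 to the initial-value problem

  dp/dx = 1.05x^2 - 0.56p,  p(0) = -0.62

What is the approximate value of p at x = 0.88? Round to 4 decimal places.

-0.2627

Euler: p_{n+1} = p_n + h·f(x_n, p_n).
x=0.000000, p=-0.620000: f=0.347200 → p ← -0.620000 + 0.44·0.347200 = -0.467232
x=0.440000, p=-0.467232: f=0.464930 → p ← -0.467232 + 0.44·0.464930 = -0.262663
p(0.88) ≈ -0.2627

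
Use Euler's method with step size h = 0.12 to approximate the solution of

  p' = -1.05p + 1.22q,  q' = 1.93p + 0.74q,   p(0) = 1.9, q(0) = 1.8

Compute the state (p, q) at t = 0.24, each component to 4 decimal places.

2.0330, 3.0586

Euler on (p,q): p_{n+1} = p_n + h·p', q_{n+1} = q_n + h·q'.
0.000000: (1.900000, 1.800000); f=(0.201000, 4.999000) → (1.924120, 2.399880)
0.120000: (1.924120, 2.399880); f=(0.907528, 5.489463) → (2.033023, 3.058616)
(p(0.24), q(0.24)) ≈ (2.0330, 3.0586)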